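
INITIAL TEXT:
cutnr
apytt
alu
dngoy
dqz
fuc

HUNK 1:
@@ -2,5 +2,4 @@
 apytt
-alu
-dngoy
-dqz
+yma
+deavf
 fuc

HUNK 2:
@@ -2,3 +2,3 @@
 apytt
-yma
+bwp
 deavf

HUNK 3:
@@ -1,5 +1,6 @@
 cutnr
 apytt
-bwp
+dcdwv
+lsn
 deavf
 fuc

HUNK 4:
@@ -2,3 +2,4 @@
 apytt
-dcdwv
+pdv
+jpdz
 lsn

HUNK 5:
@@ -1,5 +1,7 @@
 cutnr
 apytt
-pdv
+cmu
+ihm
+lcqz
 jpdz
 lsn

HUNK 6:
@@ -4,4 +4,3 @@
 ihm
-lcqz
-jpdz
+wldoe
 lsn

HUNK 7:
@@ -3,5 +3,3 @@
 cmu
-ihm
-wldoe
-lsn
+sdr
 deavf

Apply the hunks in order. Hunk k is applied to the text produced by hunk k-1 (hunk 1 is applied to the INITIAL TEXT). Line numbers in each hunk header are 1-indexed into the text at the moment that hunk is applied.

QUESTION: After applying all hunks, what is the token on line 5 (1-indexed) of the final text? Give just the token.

Answer: deavf

Derivation:
Hunk 1: at line 2 remove [alu,dngoy,dqz] add [yma,deavf] -> 5 lines: cutnr apytt yma deavf fuc
Hunk 2: at line 2 remove [yma] add [bwp] -> 5 lines: cutnr apytt bwp deavf fuc
Hunk 3: at line 1 remove [bwp] add [dcdwv,lsn] -> 6 lines: cutnr apytt dcdwv lsn deavf fuc
Hunk 4: at line 2 remove [dcdwv] add [pdv,jpdz] -> 7 lines: cutnr apytt pdv jpdz lsn deavf fuc
Hunk 5: at line 1 remove [pdv] add [cmu,ihm,lcqz] -> 9 lines: cutnr apytt cmu ihm lcqz jpdz lsn deavf fuc
Hunk 6: at line 4 remove [lcqz,jpdz] add [wldoe] -> 8 lines: cutnr apytt cmu ihm wldoe lsn deavf fuc
Hunk 7: at line 3 remove [ihm,wldoe,lsn] add [sdr] -> 6 lines: cutnr apytt cmu sdr deavf fuc
Final line 5: deavf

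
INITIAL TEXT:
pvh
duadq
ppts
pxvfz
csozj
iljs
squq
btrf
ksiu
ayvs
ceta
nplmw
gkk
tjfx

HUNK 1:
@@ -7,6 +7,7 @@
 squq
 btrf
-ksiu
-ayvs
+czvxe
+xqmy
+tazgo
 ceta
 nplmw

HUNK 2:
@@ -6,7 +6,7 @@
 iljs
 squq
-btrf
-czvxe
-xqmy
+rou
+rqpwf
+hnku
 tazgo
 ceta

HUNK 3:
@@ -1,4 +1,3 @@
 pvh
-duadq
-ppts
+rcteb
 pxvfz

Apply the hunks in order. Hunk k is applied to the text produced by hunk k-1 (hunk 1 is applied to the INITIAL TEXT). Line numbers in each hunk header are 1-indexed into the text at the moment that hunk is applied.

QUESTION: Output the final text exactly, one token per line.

Hunk 1: at line 7 remove [ksiu,ayvs] add [czvxe,xqmy,tazgo] -> 15 lines: pvh duadq ppts pxvfz csozj iljs squq btrf czvxe xqmy tazgo ceta nplmw gkk tjfx
Hunk 2: at line 6 remove [btrf,czvxe,xqmy] add [rou,rqpwf,hnku] -> 15 lines: pvh duadq ppts pxvfz csozj iljs squq rou rqpwf hnku tazgo ceta nplmw gkk tjfx
Hunk 3: at line 1 remove [duadq,ppts] add [rcteb] -> 14 lines: pvh rcteb pxvfz csozj iljs squq rou rqpwf hnku tazgo ceta nplmw gkk tjfx

Answer: pvh
rcteb
pxvfz
csozj
iljs
squq
rou
rqpwf
hnku
tazgo
ceta
nplmw
gkk
tjfx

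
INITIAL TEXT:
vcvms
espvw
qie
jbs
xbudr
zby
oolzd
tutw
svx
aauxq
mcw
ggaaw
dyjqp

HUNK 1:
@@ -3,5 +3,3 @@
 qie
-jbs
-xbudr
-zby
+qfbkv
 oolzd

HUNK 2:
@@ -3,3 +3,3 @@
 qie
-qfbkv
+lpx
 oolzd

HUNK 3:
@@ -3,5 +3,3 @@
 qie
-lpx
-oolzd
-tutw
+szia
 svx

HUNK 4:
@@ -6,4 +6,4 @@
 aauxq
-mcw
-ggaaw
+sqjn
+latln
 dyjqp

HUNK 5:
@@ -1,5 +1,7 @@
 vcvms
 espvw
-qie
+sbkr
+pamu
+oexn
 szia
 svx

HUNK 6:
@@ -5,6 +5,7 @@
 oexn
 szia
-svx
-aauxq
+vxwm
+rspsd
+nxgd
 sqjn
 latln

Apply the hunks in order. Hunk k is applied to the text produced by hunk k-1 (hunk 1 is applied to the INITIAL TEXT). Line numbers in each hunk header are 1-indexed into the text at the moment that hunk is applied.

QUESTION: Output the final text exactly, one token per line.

Answer: vcvms
espvw
sbkr
pamu
oexn
szia
vxwm
rspsd
nxgd
sqjn
latln
dyjqp

Derivation:
Hunk 1: at line 3 remove [jbs,xbudr,zby] add [qfbkv] -> 11 lines: vcvms espvw qie qfbkv oolzd tutw svx aauxq mcw ggaaw dyjqp
Hunk 2: at line 3 remove [qfbkv] add [lpx] -> 11 lines: vcvms espvw qie lpx oolzd tutw svx aauxq mcw ggaaw dyjqp
Hunk 3: at line 3 remove [lpx,oolzd,tutw] add [szia] -> 9 lines: vcvms espvw qie szia svx aauxq mcw ggaaw dyjqp
Hunk 4: at line 6 remove [mcw,ggaaw] add [sqjn,latln] -> 9 lines: vcvms espvw qie szia svx aauxq sqjn latln dyjqp
Hunk 5: at line 1 remove [qie] add [sbkr,pamu,oexn] -> 11 lines: vcvms espvw sbkr pamu oexn szia svx aauxq sqjn latln dyjqp
Hunk 6: at line 5 remove [svx,aauxq] add [vxwm,rspsd,nxgd] -> 12 lines: vcvms espvw sbkr pamu oexn szia vxwm rspsd nxgd sqjn latln dyjqp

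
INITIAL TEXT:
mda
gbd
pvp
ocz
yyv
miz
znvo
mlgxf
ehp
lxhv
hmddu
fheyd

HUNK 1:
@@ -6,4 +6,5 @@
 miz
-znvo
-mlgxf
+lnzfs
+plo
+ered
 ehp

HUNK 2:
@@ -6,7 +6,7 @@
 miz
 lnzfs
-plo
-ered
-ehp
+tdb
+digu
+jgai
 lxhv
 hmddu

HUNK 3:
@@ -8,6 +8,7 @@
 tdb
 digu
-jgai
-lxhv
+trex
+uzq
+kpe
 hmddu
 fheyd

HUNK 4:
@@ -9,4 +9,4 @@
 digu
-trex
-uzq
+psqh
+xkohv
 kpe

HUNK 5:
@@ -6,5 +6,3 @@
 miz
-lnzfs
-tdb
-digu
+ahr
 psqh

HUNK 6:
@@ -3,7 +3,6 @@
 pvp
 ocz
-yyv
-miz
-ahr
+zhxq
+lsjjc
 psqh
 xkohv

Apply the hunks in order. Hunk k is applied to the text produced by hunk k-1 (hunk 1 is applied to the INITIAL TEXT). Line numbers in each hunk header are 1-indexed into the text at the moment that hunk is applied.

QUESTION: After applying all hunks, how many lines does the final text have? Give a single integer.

Hunk 1: at line 6 remove [znvo,mlgxf] add [lnzfs,plo,ered] -> 13 lines: mda gbd pvp ocz yyv miz lnzfs plo ered ehp lxhv hmddu fheyd
Hunk 2: at line 6 remove [plo,ered,ehp] add [tdb,digu,jgai] -> 13 lines: mda gbd pvp ocz yyv miz lnzfs tdb digu jgai lxhv hmddu fheyd
Hunk 3: at line 8 remove [jgai,lxhv] add [trex,uzq,kpe] -> 14 lines: mda gbd pvp ocz yyv miz lnzfs tdb digu trex uzq kpe hmddu fheyd
Hunk 4: at line 9 remove [trex,uzq] add [psqh,xkohv] -> 14 lines: mda gbd pvp ocz yyv miz lnzfs tdb digu psqh xkohv kpe hmddu fheyd
Hunk 5: at line 6 remove [lnzfs,tdb,digu] add [ahr] -> 12 lines: mda gbd pvp ocz yyv miz ahr psqh xkohv kpe hmddu fheyd
Hunk 6: at line 3 remove [yyv,miz,ahr] add [zhxq,lsjjc] -> 11 lines: mda gbd pvp ocz zhxq lsjjc psqh xkohv kpe hmddu fheyd
Final line count: 11

Answer: 11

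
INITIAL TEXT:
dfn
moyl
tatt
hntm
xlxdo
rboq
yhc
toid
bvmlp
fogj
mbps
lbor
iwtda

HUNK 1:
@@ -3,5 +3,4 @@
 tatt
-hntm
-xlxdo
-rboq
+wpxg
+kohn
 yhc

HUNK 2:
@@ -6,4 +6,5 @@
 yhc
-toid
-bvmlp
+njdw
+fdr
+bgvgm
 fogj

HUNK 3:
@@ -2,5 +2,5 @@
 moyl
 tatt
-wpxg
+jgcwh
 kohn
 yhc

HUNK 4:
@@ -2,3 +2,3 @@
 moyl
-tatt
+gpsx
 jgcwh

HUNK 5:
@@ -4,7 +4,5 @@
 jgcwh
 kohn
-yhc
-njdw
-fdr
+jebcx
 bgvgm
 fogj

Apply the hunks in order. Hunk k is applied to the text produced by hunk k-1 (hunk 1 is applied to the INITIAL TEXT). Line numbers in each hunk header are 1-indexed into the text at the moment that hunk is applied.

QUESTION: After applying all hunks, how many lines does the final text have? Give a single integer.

Hunk 1: at line 3 remove [hntm,xlxdo,rboq] add [wpxg,kohn] -> 12 lines: dfn moyl tatt wpxg kohn yhc toid bvmlp fogj mbps lbor iwtda
Hunk 2: at line 6 remove [toid,bvmlp] add [njdw,fdr,bgvgm] -> 13 lines: dfn moyl tatt wpxg kohn yhc njdw fdr bgvgm fogj mbps lbor iwtda
Hunk 3: at line 2 remove [wpxg] add [jgcwh] -> 13 lines: dfn moyl tatt jgcwh kohn yhc njdw fdr bgvgm fogj mbps lbor iwtda
Hunk 4: at line 2 remove [tatt] add [gpsx] -> 13 lines: dfn moyl gpsx jgcwh kohn yhc njdw fdr bgvgm fogj mbps lbor iwtda
Hunk 5: at line 4 remove [yhc,njdw,fdr] add [jebcx] -> 11 lines: dfn moyl gpsx jgcwh kohn jebcx bgvgm fogj mbps lbor iwtda
Final line count: 11

Answer: 11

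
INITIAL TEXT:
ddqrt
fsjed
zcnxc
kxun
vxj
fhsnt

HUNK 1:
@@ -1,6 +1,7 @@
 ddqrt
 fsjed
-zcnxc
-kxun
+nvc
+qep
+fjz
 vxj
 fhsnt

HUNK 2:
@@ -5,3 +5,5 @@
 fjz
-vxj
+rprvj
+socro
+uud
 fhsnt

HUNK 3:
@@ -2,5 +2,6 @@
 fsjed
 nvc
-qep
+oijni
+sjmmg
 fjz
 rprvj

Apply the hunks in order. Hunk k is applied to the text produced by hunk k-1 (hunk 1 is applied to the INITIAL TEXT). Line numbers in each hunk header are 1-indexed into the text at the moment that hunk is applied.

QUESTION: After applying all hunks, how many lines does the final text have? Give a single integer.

Hunk 1: at line 1 remove [zcnxc,kxun] add [nvc,qep,fjz] -> 7 lines: ddqrt fsjed nvc qep fjz vxj fhsnt
Hunk 2: at line 5 remove [vxj] add [rprvj,socro,uud] -> 9 lines: ddqrt fsjed nvc qep fjz rprvj socro uud fhsnt
Hunk 3: at line 2 remove [qep] add [oijni,sjmmg] -> 10 lines: ddqrt fsjed nvc oijni sjmmg fjz rprvj socro uud fhsnt
Final line count: 10

Answer: 10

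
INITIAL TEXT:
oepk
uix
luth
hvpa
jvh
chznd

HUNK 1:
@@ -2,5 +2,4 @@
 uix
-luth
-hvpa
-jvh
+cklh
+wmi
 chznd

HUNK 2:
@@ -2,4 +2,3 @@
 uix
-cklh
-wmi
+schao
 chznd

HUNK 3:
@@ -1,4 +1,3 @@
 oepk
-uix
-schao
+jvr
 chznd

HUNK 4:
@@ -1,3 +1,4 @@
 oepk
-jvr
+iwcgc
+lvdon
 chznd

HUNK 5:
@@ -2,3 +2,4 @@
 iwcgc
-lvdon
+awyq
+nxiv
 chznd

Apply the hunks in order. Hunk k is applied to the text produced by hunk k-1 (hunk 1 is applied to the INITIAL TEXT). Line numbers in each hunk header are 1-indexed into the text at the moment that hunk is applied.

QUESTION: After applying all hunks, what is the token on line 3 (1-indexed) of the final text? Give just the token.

Answer: awyq

Derivation:
Hunk 1: at line 2 remove [luth,hvpa,jvh] add [cklh,wmi] -> 5 lines: oepk uix cklh wmi chznd
Hunk 2: at line 2 remove [cklh,wmi] add [schao] -> 4 lines: oepk uix schao chznd
Hunk 3: at line 1 remove [uix,schao] add [jvr] -> 3 lines: oepk jvr chznd
Hunk 4: at line 1 remove [jvr] add [iwcgc,lvdon] -> 4 lines: oepk iwcgc lvdon chznd
Hunk 5: at line 2 remove [lvdon] add [awyq,nxiv] -> 5 lines: oepk iwcgc awyq nxiv chznd
Final line 3: awyq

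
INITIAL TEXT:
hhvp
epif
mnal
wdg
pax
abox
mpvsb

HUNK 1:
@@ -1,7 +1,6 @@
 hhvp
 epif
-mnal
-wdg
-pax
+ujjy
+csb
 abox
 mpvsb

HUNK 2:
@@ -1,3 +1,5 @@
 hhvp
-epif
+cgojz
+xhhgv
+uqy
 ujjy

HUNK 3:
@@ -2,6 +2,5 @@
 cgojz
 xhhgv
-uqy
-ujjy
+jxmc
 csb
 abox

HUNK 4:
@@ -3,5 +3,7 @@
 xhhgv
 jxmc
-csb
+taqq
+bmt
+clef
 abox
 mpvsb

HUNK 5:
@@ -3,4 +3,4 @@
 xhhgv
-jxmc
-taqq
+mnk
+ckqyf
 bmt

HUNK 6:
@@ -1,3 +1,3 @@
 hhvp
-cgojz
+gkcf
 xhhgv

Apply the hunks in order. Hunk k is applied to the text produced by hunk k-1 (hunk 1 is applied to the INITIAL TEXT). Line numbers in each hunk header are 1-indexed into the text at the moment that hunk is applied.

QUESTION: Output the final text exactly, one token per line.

Hunk 1: at line 1 remove [mnal,wdg,pax] add [ujjy,csb] -> 6 lines: hhvp epif ujjy csb abox mpvsb
Hunk 2: at line 1 remove [epif] add [cgojz,xhhgv,uqy] -> 8 lines: hhvp cgojz xhhgv uqy ujjy csb abox mpvsb
Hunk 3: at line 2 remove [uqy,ujjy] add [jxmc] -> 7 lines: hhvp cgojz xhhgv jxmc csb abox mpvsb
Hunk 4: at line 3 remove [csb] add [taqq,bmt,clef] -> 9 lines: hhvp cgojz xhhgv jxmc taqq bmt clef abox mpvsb
Hunk 5: at line 3 remove [jxmc,taqq] add [mnk,ckqyf] -> 9 lines: hhvp cgojz xhhgv mnk ckqyf bmt clef abox mpvsb
Hunk 6: at line 1 remove [cgojz] add [gkcf] -> 9 lines: hhvp gkcf xhhgv mnk ckqyf bmt clef abox mpvsb

Answer: hhvp
gkcf
xhhgv
mnk
ckqyf
bmt
clef
abox
mpvsb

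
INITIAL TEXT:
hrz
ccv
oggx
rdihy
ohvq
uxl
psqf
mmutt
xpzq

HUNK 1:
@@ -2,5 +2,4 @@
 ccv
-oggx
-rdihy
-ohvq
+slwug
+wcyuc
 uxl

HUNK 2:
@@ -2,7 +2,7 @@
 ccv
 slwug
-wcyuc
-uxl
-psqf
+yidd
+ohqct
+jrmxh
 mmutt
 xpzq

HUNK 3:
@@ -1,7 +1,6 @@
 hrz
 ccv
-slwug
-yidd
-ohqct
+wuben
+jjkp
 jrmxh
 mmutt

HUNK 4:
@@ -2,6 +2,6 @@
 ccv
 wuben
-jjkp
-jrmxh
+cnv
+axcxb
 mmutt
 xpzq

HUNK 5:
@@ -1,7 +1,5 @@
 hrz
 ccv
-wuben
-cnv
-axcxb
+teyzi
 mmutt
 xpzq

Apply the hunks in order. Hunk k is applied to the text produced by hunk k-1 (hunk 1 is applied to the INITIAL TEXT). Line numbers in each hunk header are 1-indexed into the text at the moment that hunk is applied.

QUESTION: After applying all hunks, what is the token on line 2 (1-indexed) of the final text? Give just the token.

Hunk 1: at line 2 remove [oggx,rdihy,ohvq] add [slwug,wcyuc] -> 8 lines: hrz ccv slwug wcyuc uxl psqf mmutt xpzq
Hunk 2: at line 2 remove [wcyuc,uxl,psqf] add [yidd,ohqct,jrmxh] -> 8 lines: hrz ccv slwug yidd ohqct jrmxh mmutt xpzq
Hunk 3: at line 1 remove [slwug,yidd,ohqct] add [wuben,jjkp] -> 7 lines: hrz ccv wuben jjkp jrmxh mmutt xpzq
Hunk 4: at line 2 remove [jjkp,jrmxh] add [cnv,axcxb] -> 7 lines: hrz ccv wuben cnv axcxb mmutt xpzq
Hunk 5: at line 1 remove [wuben,cnv,axcxb] add [teyzi] -> 5 lines: hrz ccv teyzi mmutt xpzq
Final line 2: ccv

Answer: ccv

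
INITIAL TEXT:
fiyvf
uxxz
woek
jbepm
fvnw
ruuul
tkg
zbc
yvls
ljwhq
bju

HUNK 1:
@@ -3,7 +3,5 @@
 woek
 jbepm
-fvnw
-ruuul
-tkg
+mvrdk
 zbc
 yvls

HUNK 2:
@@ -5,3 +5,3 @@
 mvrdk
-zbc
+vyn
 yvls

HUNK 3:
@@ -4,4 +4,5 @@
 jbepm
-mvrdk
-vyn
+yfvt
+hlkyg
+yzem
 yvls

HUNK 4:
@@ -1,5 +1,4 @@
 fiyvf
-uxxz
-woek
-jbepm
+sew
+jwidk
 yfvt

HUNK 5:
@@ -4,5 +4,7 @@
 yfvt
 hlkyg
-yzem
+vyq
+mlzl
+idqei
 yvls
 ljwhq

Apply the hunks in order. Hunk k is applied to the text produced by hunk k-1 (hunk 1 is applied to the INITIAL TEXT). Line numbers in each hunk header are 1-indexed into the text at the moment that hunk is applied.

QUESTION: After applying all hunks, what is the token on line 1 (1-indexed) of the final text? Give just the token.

Answer: fiyvf

Derivation:
Hunk 1: at line 3 remove [fvnw,ruuul,tkg] add [mvrdk] -> 9 lines: fiyvf uxxz woek jbepm mvrdk zbc yvls ljwhq bju
Hunk 2: at line 5 remove [zbc] add [vyn] -> 9 lines: fiyvf uxxz woek jbepm mvrdk vyn yvls ljwhq bju
Hunk 3: at line 4 remove [mvrdk,vyn] add [yfvt,hlkyg,yzem] -> 10 lines: fiyvf uxxz woek jbepm yfvt hlkyg yzem yvls ljwhq bju
Hunk 4: at line 1 remove [uxxz,woek,jbepm] add [sew,jwidk] -> 9 lines: fiyvf sew jwidk yfvt hlkyg yzem yvls ljwhq bju
Hunk 5: at line 4 remove [yzem] add [vyq,mlzl,idqei] -> 11 lines: fiyvf sew jwidk yfvt hlkyg vyq mlzl idqei yvls ljwhq bju
Final line 1: fiyvf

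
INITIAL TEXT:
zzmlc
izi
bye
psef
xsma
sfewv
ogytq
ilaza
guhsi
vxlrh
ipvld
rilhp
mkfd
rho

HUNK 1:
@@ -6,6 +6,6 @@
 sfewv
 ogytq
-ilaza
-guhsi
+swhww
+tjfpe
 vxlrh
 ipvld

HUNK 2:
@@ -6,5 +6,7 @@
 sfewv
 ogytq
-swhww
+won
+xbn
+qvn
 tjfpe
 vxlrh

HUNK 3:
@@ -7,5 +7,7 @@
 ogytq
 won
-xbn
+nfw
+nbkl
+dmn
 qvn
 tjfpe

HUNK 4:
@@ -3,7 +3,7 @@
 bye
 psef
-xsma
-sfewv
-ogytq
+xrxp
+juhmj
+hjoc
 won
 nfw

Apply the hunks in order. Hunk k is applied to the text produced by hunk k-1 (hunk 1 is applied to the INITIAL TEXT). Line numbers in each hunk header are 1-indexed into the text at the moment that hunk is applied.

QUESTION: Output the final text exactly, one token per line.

Hunk 1: at line 6 remove [ilaza,guhsi] add [swhww,tjfpe] -> 14 lines: zzmlc izi bye psef xsma sfewv ogytq swhww tjfpe vxlrh ipvld rilhp mkfd rho
Hunk 2: at line 6 remove [swhww] add [won,xbn,qvn] -> 16 lines: zzmlc izi bye psef xsma sfewv ogytq won xbn qvn tjfpe vxlrh ipvld rilhp mkfd rho
Hunk 3: at line 7 remove [xbn] add [nfw,nbkl,dmn] -> 18 lines: zzmlc izi bye psef xsma sfewv ogytq won nfw nbkl dmn qvn tjfpe vxlrh ipvld rilhp mkfd rho
Hunk 4: at line 3 remove [xsma,sfewv,ogytq] add [xrxp,juhmj,hjoc] -> 18 lines: zzmlc izi bye psef xrxp juhmj hjoc won nfw nbkl dmn qvn tjfpe vxlrh ipvld rilhp mkfd rho

Answer: zzmlc
izi
bye
psef
xrxp
juhmj
hjoc
won
nfw
nbkl
dmn
qvn
tjfpe
vxlrh
ipvld
rilhp
mkfd
rho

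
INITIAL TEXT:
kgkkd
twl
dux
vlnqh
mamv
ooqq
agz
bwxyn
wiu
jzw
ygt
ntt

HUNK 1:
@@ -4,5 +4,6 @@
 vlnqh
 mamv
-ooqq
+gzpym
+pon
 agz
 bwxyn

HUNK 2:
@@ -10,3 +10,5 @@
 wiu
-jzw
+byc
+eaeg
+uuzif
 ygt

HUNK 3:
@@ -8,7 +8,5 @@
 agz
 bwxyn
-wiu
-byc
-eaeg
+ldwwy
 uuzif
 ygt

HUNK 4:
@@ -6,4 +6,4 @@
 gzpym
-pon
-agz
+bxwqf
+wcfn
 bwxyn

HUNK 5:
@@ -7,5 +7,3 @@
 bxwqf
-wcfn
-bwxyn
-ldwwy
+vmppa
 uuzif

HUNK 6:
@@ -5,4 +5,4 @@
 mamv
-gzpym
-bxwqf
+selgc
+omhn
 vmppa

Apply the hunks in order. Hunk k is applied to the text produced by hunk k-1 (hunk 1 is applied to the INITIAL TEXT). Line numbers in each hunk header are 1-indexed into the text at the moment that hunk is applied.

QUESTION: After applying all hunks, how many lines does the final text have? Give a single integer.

Hunk 1: at line 4 remove [ooqq] add [gzpym,pon] -> 13 lines: kgkkd twl dux vlnqh mamv gzpym pon agz bwxyn wiu jzw ygt ntt
Hunk 2: at line 10 remove [jzw] add [byc,eaeg,uuzif] -> 15 lines: kgkkd twl dux vlnqh mamv gzpym pon agz bwxyn wiu byc eaeg uuzif ygt ntt
Hunk 3: at line 8 remove [wiu,byc,eaeg] add [ldwwy] -> 13 lines: kgkkd twl dux vlnqh mamv gzpym pon agz bwxyn ldwwy uuzif ygt ntt
Hunk 4: at line 6 remove [pon,agz] add [bxwqf,wcfn] -> 13 lines: kgkkd twl dux vlnqh mamv gzpym bxwqf wcfn bwxyn ldwwy uuzif ygt ntt
Hunk 5: at line 7 remove [wcfn,bwxyn,ldwwy] add [vmppa] -> 11 lines: kgkkd twl dux vlnqh mamv gzpym bxwqf vmppa uuzif ygt ntt
Hunk 6: at line 5 remove [gzpym,bxwqf] add [selgc,omhn] -> 11 lines: kgkkd twl dux vlnqh mamv selgc omhn vmppa uuzif ygt ntt
Final line count: 11

Answer: 11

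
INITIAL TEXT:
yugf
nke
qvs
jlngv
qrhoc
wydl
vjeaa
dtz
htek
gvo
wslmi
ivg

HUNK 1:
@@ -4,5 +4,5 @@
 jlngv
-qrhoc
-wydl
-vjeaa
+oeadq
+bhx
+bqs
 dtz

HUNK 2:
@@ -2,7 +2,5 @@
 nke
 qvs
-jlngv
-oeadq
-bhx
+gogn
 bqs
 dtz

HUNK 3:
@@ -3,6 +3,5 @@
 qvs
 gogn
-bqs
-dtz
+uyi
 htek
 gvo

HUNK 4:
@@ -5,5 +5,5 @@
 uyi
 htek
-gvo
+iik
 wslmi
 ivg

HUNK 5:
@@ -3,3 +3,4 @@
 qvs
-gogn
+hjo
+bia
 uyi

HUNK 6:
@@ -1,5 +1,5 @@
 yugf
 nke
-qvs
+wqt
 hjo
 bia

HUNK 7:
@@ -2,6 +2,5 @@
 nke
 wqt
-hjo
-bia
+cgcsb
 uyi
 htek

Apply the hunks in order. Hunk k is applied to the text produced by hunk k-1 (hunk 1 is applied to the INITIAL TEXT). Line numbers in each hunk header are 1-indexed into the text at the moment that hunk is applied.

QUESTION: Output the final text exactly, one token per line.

Answer: yugf
nke
wqt
cgcsb
uyi
htek
iik
wslmi
ivg

Derivation:
Hunk 1: at line 4 remove [qrhoc,wydl,vjeaa] add [oeadq,bhx,bqs] -> 12 lines: yugf nke qvs jlngv oeadq bhx bqs dtz htek gvo wslmi ivg
Hunk 2: at line 2 remove [jlngv,oeadq,bhx] add [gogn] -> 10 lines: yugf nke qvs gogn bqs dtz htek gvo wslmi ivg
Hunk 3: at line 3 remove [bqs,dtz] add [uyi] -> 9 lines: yugf nke qvs gogn uyi htek gvo wslmi ivg
Hunk 4: at line 5 remove [gvo] add [iik] -> 9 lines: yugf nke qvs gogn uyi htek iik wslmi ivg
Hunk 5: at line 3 remove [gogn] add [hjo,bia] -> 10 lines: yugf nke qvs hjo bia uyi htek iik wslmi ivg
Hunk 6: at line 1 remove [qvs] add [wqt] -> 10 lines: yugf nke wqt hjo bia uyi htek iik wslmi ivg
Hunk 7: at line 2 remove [hjo,bia] add [cgcsb] -> 9 lines: yugf nke wqt cgcsb uyi htek iik wslmi ivg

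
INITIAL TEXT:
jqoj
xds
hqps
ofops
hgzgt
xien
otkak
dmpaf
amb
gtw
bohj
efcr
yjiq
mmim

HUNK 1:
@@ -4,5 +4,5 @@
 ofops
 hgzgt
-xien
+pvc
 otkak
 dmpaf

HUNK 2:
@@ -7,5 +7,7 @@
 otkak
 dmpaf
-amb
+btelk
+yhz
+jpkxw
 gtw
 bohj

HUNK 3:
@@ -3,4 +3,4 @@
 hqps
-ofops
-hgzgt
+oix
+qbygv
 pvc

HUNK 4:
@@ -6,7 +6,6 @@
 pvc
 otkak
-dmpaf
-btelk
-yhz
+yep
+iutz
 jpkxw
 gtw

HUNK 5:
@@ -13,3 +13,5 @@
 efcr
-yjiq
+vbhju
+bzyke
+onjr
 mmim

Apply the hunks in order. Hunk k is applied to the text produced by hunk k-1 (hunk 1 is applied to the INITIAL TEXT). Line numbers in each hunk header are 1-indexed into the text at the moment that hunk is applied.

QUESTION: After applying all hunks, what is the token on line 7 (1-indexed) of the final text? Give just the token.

Hunk 1: at line 4 remove [xien] add [pvc] -> 14 lines: jqoj xds hqps ofops hgzgt pvc otkak dmpaf amb gtw bohj efcr yjiq mmim
Hunk 2: at line 7 remove [amb] add [btelk,yhz,jpkxw] -> 16 lines: jqoj xds hqps ofops hgzgt pvc otkak dmpaf btelk yhz jpkxw gtw bohj efcr yjiq mmim
Hunk 3: at line 3 remove [ofops,hgzgt] add [oix,qbygv] -> 16 lines: jqoj xds hqps oix qbygv pvc otkak dmpaf btelk yhz jpkxw gtw bohj efcr yjiq mmim
Hunk 4: at line 6 remove [dmpaf,btelk,yhz] add [yep,iutz] -> 15 lines: jqoj xds hqps oix qbygv pvc otkak yep iutz jpkxw gtw bohj efcr yjiq mmim
Hunk 5: at line 13 remove [yjiq] add [vbhju,bzyke,onjr] -> 17 lines: jqoj xds hqps oix qbygv pvc otkak yep iutz jpkxw gtw bohj efcr vbhju bzyke onjr mmim
Final line 7: otkak

Answer: otkak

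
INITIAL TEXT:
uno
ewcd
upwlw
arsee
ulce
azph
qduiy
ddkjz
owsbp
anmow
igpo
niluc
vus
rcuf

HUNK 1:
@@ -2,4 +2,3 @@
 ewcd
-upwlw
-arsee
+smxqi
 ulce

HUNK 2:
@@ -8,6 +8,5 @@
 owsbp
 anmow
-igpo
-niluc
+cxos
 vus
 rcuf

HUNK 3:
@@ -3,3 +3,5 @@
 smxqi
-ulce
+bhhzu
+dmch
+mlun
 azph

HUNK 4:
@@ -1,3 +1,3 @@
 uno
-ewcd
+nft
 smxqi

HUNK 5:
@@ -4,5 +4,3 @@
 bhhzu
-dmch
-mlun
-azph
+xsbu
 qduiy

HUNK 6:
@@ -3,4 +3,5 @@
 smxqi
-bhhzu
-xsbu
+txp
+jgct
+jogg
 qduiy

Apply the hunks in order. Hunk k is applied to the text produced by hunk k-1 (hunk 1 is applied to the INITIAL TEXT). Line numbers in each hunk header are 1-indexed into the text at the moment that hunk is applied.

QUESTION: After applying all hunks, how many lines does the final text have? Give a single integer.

Hunk 1: at line 2 remove [upwlw,arsee] add [smxqi] -> 13 lines: uno ewcd smxqi ulce azph qduiy ddkjz owsbp anmow igpo niluc vus rcuf
Hunk 2: at line 8 remove [igpo,niluc] add [cxos] -> 12 lines: uno ewcd smxqi ulce azph qduiy ddkjz owsbp anmow cxos vus rcuf
Hunk 3: at line 3 remove [ulce] add [bhhzu,dmch,mlun] -> 14 lines: uno ewcd smxqi bhhzu dmch mlun azph qduiy ddkjz owsbp anmow cxos vus rcuf
Hunk 4: at line 1 remove [ewcd] add [nft] -> 14 lines: uno nft smxqi bhhzu dmch mlun azph qduiy ddkjz owsbp anmow cxos vus rcuf
Hunk 5: at line 4 remove [dmch,mlun,azph] add [xsbu] -> 12 lines: uno nft smxqi bhhzu xsbu qduiy ddkjz owsbp anmow cxos vus rcuf
Hunk 6: at line 3 remove [bhhzu,xsbu] add [txp,jgct,jogg] -> 13 lines: uno nft smxqi txp jgct jogg qduiy ddkjz owsbp anmow cxos vus rcuf
Final line count: 13

Answer: 13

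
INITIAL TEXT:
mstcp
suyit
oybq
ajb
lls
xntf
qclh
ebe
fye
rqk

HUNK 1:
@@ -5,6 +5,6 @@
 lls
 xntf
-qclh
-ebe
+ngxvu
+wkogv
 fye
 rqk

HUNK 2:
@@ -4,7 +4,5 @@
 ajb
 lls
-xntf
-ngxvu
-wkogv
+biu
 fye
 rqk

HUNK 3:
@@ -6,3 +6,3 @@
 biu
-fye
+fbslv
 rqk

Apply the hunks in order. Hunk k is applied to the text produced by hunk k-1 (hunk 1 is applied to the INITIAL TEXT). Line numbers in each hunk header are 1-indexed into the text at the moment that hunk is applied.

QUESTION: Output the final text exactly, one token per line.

Answer: mstcp
suyit
oybq
ajb
lls
biu
fbslv
rqk

Derivation:
Hunk 1: at line 5 remove [qclh,ebe] add [ngxvu,wkogv] -> 10 lines: mstcp suyit oybq ajb lls xntf ngxvu wkogv fye rqk
Hunk 2: at line 4 remove [xntf,ngxvu,wkogv] add [biu] -> 8 lines: mstcp suyit oybq ajb lls biu fye rqk
Hunk 3: at line 6 remove [fye] add [fbslv] -> 8 lines: mstcp suyit oybq ajb lls biu fbslv rqk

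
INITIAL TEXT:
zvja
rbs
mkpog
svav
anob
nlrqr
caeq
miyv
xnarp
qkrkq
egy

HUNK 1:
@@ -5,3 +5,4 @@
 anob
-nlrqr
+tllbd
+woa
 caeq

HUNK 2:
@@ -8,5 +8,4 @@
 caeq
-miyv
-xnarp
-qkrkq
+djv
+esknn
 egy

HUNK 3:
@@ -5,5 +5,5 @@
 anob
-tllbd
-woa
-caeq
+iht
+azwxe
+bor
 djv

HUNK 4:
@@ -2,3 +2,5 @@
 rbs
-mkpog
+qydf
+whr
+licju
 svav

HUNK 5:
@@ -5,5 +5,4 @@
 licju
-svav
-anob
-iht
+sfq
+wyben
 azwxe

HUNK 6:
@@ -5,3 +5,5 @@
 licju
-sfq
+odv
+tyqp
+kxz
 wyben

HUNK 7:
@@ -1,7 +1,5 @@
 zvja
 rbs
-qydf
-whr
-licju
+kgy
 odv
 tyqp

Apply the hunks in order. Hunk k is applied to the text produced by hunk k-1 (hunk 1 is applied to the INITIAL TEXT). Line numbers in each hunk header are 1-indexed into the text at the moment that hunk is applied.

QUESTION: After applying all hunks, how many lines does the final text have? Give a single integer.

Answer: 12

Derivation:
Hunk 1: at line 5 remove [nlrqr] add [tllbd,woa] -> 12 lines: zvja rbs mkpog svav anob tllbd woa caeq miyv xnarp qkrkq egy
Hunk 2: at line 8 remove [miyv,xnarp,qkrkq] add [djv,esknn] -> 11 lines: zvja rbs mkpog svav anob tllbd woa caeq djv esknn egy
Hunk 3: at line 5 remove [tllbd,woa,caeq] add [iht,azwxe,bor] -> 11 lines: zvja rbs mkpog svav anob iht azwxe bor djv esknn egy
Hunk 4: at line 2 remove [mkpog] add [qydf,whr,licju] -> 13 lines: zvja rbs qydf whr licju svav anob iht azwxe bor djv esknn egy
Hunk 5: at line 5 remove [svav,anob,iht] add [sfq,wyben] -> 12 lines: zvja rbs qydf whr licju sfq wyben azwxe bor djv esknn egy
Hunk 6: at line 5 remove [sfq] add [odv,tyqp,kxz] -> 14 lines: zvja rbs qydf whr licju odv tyqp kxz wyben azwxe bor djv esknn egy
Hunk 7: at line 1 remove [qydf,whr,licju] add [kgy] -> 12 lines: zvja rbs kgy odv tyqp kxz wyben azwxe bor djv esknn egy
Final line count: 12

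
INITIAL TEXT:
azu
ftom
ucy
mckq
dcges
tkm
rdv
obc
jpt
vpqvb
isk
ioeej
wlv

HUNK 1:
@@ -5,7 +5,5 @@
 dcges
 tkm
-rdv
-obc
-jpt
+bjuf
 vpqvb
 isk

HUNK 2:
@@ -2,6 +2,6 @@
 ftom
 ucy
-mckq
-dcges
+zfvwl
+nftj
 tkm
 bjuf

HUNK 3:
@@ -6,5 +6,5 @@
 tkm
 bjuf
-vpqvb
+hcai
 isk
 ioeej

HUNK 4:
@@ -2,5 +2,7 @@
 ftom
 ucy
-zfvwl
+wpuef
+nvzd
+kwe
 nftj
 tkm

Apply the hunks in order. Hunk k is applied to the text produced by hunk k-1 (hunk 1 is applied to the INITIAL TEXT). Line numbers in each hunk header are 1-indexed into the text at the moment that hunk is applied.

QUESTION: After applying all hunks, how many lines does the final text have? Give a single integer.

Answer: 13

Derivation:
Hunk 1: at line 5 remove [rdv,obc,jpt] add [bjuf] -> 11 lines: azu ftom ucy mckq dcges tkm bjuf vpqvb isk ioeej wlv
Hunk 2: at line 2 remove [mckq,dcges] add [zfvwl,nftj] -> 11 lines: azu ftom ucy zfvwl nftj tkm bjuf vpqvb isk ioeej wlv
Hunk 3: at line 6 remove [vpqvb] add [hcai] -> 11 lines: azu ftom ucy zfvwl nftj tkm bjuf hcai isk ioeej wlv
Hunk 4: at line 2 remove [zfvwl] add [wpuef,nvzd,kwe] -> 13 lines: azu ftom ucy wpuef nvzd kwe nftj tkm bjuf hcai isk ioeej wlv
Final line count: 13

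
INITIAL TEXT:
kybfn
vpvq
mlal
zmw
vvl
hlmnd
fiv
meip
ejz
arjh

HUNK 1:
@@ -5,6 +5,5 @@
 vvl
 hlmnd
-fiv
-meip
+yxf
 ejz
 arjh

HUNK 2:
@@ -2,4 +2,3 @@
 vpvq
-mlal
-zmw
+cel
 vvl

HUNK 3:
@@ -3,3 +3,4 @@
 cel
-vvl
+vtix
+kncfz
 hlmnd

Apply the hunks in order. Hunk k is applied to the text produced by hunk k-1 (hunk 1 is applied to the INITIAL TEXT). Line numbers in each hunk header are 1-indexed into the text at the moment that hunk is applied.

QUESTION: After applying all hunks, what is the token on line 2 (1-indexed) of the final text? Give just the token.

Hunk 1: at line 5 remove [fiv,meip] add [yxf] -> 9 lines: kybfn vpvq mlal zmw vvl hlmnd yxf ejz arjh
Hunk 2: at line 2 remove [mlal,zmw] add [cel] -> 8 lines: kybfn vpvq cel vvl hlmnd yxf ejz arjh
Hunk 3: at line 3 remove [vvl] add [vtix,kncfz] -> 9 lines: kybfn vpvq cel vtix kncfz hlmnd yxf ejz arjh
Final line 2: vpvq

Answer: vpvq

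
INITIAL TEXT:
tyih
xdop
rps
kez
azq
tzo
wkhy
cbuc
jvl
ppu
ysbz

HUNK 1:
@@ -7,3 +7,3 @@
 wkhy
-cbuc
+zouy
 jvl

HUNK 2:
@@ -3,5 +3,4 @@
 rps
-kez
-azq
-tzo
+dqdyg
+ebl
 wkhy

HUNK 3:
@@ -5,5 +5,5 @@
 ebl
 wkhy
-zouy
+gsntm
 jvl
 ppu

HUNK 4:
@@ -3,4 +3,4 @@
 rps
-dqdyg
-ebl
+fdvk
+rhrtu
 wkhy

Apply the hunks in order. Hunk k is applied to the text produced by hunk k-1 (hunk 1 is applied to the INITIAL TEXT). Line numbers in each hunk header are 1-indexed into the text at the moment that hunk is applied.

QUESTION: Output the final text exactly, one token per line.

Hunk 1: at line 7 remove [cbuc] add [zouy] -> 11 lines: tyih xdop rps kez azq tzo wkhy zouy jvl ppu ysbz
Hunk 2: at line 3 remove [kez,azq,tzo] add [dqdyg,ebl] -> 10 lines: tyih xdop rps dqdyg ebl wkhy zouy jvl ppu ysbz
Hunk 3: at line 5 remove [zouy] add [gsntm] -> 10 lines: tyih xdop rps dqdyg ebl wkhy gsntm jvl ppu ysbz
Hunk 4: at line 3 remove [dqdyg,ebl] add [fdvk,rhrtu] -> 10 lines: tyih xdop rps fdvk rhrtu wkhy gsntm jvl ppu ysbz

Answer: tyih
xdop
rps
fdvk
rhrtu
wkhy
gsntm
jvl
ppu
ysbz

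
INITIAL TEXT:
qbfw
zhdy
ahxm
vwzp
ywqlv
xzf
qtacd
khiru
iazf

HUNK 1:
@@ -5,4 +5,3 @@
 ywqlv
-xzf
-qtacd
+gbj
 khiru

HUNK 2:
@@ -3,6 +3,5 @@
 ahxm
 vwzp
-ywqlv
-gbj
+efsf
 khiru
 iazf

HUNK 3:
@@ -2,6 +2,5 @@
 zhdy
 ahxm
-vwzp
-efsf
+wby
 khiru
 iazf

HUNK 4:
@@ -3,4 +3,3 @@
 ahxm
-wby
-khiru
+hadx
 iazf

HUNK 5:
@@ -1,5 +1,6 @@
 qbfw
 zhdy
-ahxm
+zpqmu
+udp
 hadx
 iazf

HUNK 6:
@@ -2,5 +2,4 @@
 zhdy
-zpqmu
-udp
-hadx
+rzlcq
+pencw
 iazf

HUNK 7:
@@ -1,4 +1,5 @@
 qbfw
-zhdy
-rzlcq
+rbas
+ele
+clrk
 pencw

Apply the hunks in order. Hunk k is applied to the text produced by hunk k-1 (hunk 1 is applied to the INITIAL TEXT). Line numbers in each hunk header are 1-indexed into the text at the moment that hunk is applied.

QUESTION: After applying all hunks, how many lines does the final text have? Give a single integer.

Answer: 6

Derivation:
Hunk 1: at line 5 remove [xzf,qtacd] add [gbj] -> 8 lines: qbfw zhdy ahxm vwzp ywqlv gbj khiru iazf
Hunk 2: at line 3 remove [ywqlv,gbj] add [efsf] -> 7 lines: qbfw zhdy ahxm vwzp efsf khiru iazf
Hunk 3: at line 2 remove [vwzp,efsf] add [wby] -> 6 lines: qbfw zhdy ahxm wby khiru iazf
Hunk 4: at line 3 remove [wby,khiru] add [hadx] -> 5 lines: qbfw zhdy ahxm hadx iazf
Hunk 5: at line 1 remove [ahxm] add [zpqmu,udp] -> 6 lines: qbfw zhdy zpqmu udp hadx iazf
Hunk 6: at line 2 remove [zpqmu,udp,hadx] add [rzlcq,pencw] -> 5 lines: qbfw zhdy rzlcq pencw iazf
Hunk 7: at line 1 remove [zhdy,rzlcq] add [rbas,ele,clrk] -> 6 lines: qbfw rbas ele clrk pencw iazf
Final line count: 6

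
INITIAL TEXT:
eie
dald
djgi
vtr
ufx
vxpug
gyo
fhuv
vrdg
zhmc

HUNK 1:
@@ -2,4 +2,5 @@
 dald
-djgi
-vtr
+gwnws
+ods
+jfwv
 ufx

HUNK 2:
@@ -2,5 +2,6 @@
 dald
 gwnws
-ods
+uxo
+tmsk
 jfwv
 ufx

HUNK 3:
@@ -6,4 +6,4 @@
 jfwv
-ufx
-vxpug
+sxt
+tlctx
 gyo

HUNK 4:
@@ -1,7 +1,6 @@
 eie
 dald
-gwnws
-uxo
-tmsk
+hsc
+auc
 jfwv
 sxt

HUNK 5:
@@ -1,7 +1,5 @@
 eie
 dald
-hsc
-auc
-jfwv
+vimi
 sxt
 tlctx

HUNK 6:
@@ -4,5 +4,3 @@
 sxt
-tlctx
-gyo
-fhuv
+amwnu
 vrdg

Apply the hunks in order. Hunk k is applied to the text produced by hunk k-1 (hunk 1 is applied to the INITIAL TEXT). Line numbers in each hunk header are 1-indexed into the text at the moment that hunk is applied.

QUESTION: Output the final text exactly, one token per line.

Hunk 1: at line 2 remove [djgi,vtr] add [gwnws,ods,jfwv] -> 11 lines: eie dald gwnws ods jfwv ufx vxpug gyo fhuv vrdg zhmc
Hunk 2: at line 2 remove [ods] add [uxo,tmsk] -> 12 lines: eie dald gwnws uxo tmsk jfwv ufx vxpug gyo fhuv vrdg zhmc
Hunk 3: at line 6 remove [ufx,vxpug] add [sxt,tlctx] -> 12 lines: eie dald gwnws uxo tmsk jfwv sxt tlctx gyo fhuv vrdg zhmc
Hunk 4: at line 1 remove [gwnws,uxo,tmsk] add [hsc,auc] -> 11 lines: eie dald hsc auc jfwv sxt tlctx gyo fhuv vrdg zhmc
Hunk 5: at line 1 remove [hsc,auc,jfwv] add [vimi] -> 9 lines: eie dald vimi sxt tlctx gyo fhuv vrdg zhmc
Hunk 6: at line 4 remove [tlctx,gyo,fhuv] add [amwnu] -> 7 lines: eie dald vimi sxt amwnu vrdg zhmc

Answer: eie
dald
vimi
sxt
amwnu
vrdg
zhmc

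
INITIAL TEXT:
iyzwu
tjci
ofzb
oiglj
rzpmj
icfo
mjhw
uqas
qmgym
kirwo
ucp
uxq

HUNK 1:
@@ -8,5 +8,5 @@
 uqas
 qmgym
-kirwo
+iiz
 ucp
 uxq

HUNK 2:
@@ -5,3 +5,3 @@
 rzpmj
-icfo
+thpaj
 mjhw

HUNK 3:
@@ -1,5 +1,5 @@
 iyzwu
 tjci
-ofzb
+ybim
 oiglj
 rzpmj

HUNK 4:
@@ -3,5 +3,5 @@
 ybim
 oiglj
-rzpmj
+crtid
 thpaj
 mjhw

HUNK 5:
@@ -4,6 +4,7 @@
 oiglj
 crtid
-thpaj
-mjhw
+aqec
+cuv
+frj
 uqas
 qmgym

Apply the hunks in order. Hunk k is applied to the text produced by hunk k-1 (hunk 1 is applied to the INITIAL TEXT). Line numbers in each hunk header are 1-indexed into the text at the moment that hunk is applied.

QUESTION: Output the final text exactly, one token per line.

Hunk 1: at line 8 remove [kirwo] add [iiz] -> 12 lines: iyzwu tjci ofzb oiglj rzpmj icfo mjhw uqas qmgym iiz ucp uxq
Hunk 2: at line 5 remove [icfo] add [thpaj] -> 12 lines: iyzwu tjci ofzb oiglj rzpmj thpaj mjhw uqas qmgym iiz ucp uxq
Hunk 3: at line 1 remove [ofzb] add [ybim] -> 12 lines: iyzwu tjci ybim oiglj rzpmj thpaj mjhw uqas qmgym iiz ucp uxq
Hunk 4: at line 3 remove [rzpmj] add [crtid] -> 12 lines: iyzwu tjci ybim oiglj crtid thpaj mjhw uqas qmgym iiz ucp uxq
Hunk 5: at line 4 remove [thpaj,mjhw] add [aqec,cuv,frj] -> 13 lines: iyzwu tjci ybim oiglj crtid aqec cuv frj uqas qmgym iiz ucp uxq

Answer: iyzwu
tjci
ybim
oiglj
crtid
aqec
cuv
frj
uqas
qmgym
iiz
ucp
uxq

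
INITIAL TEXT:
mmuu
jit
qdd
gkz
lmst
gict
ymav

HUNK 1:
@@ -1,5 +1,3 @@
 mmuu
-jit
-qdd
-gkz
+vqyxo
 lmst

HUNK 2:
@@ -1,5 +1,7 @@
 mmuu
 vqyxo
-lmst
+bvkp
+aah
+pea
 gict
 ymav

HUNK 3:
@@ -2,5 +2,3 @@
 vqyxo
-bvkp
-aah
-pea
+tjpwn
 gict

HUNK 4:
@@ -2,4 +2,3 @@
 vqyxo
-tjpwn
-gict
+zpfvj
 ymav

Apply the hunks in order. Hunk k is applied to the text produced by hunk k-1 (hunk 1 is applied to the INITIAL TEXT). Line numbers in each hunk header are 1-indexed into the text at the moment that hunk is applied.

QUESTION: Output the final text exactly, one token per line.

Hunk 1: at line 1 remove [jit,qdd,gkz] add [vqyxo] -> 5 lines: mmuu vqyxo lmst gict ymav
Hunk 2: at line 1 remove [lmst] add [bvkp,aah,pea] -> 7 lines: mmuu vqyxo bvkp aah pea gict ymav
Hunk 3: at line 2 remove [bvkp,aah,pea] add [tjpwn] -> 5 lines: mmuu vqyxo tjpwn gict ymav
Hunk 4: at line 2 remove [tjpwn,gict] add [zpfvj] -> 4 lines: mmuu vqyxo zpfvj ymav

Answer: mmuu
vqyxo
zpfvj
ymav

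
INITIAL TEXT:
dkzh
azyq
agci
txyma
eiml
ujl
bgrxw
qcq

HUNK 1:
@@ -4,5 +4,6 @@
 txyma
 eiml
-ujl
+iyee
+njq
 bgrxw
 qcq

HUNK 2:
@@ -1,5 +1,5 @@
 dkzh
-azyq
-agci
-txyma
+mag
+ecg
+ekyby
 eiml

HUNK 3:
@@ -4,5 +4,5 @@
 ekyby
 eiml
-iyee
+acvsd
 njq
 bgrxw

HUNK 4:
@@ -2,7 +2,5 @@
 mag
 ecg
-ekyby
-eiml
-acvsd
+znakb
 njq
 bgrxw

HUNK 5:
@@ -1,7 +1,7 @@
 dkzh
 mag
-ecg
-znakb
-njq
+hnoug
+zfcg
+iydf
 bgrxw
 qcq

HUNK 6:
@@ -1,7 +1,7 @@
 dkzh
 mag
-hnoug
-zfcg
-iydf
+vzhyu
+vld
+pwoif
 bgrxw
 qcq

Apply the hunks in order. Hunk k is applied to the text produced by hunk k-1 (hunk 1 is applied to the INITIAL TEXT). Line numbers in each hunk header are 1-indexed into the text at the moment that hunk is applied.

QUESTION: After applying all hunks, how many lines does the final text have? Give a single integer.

Hunk 1: at line 4 remove [ujl] add [iyee,njq] -> 9 lines: dkzh azyq agci txyma eiml iyee njq bgrxw qcq
Hunk 2: at line 1 remove [azyq,agci,txyma] add [mag,ecg,ekyby] -> 9 lines: dkzh mag ecg ekyby eiml iyee njq bgrxw qcq
Hunk 3: at line 4 remove [iyee] add [acvsd] -> 9 lines: dkzh mag ecg ekyby eiml acvsd njq bgrxw qcq
Hunk 4: at line 2 remove [ekyby,eiml,acvsd] add [znakb] -> 7 lines: dkzh mag ecg znakb njq bgrxw qcq
Hunk 5: at line 1 remove [ecg,znakb,njq] add [hnoug,zfcg,iydf] -> 7 lines: dkzh mag hnoug zfcg iydf bgrxw qcq
Hunk 6: at line 1 remove [hnoug,zfcg,iydf] add [vzhyu,vld,pwoif] -> 7 lines: dkzh mag vzhyu vld pwoif bgrxw qcq
Final line count: 7

Answer: 7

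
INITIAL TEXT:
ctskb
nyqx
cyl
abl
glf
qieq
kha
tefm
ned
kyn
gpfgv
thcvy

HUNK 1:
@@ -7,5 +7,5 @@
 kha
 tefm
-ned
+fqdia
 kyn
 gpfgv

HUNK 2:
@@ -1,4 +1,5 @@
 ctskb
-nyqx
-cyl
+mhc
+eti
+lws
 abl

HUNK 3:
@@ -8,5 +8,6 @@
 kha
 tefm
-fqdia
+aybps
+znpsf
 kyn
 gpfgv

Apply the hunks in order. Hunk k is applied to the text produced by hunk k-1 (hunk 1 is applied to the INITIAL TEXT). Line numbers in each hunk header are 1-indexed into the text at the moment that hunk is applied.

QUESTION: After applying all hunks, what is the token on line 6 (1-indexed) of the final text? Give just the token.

Hunk 1: at line 7 remove [ned] add [fqdia] -> 12 lines: ctskb nyqx cyl abl glf qieq kha tefm fqdia kyn gpfgv thcvy
Hunk 2: at line 1 remove [nyqx,cyl] add [mhc,eti,lws] -> 13 lines: ctskb mhc eti lws abl glf qieq kha tefm fqdia kyn gpfgv thcvy
Hunk 3: at line 8 remove [fqdia] add [aybps,znpsf] -> 14 lines: ctskb mhc eti lws abl glf qieq kha tefm aybps znpsf kyn gpfgv thcvy
Final line 6: glf

Answer: glf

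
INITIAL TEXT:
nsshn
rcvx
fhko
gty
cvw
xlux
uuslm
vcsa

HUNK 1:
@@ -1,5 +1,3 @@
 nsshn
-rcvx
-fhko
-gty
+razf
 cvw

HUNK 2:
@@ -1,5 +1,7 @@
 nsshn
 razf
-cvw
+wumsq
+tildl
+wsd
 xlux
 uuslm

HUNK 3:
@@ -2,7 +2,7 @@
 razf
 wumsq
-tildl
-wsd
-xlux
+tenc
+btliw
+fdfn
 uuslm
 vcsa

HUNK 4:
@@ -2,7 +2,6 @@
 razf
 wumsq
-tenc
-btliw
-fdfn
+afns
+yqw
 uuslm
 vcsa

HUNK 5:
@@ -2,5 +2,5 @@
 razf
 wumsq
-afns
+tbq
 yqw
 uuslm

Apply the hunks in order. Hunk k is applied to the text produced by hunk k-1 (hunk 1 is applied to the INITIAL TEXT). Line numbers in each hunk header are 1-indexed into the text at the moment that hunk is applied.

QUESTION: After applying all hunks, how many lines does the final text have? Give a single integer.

Hunk 1: at line 1 remove [rcvx,fhko,gty] add [razf] -> 6 lines: nsshn razf cvw xlux uuslm vcsa
Hunk 2: at line 1 remove [cvw] add [wumsq,tildl,wsd] -> 8 lines: nsshn razf wumsq tildl wsd xlux uuslm vcsa
Hunk 3: at line 2 remove [tildl,wsd,xlux] add [tenc,btliw,fdfn] -> 8 lines: nsshn razf wumsq tenc btliw fdfn uuslm vcsa
Hunk 4: at line 2 remove [tenc,btliw,fdfn] add [afns,yqw] -> 7 lines: nsshn razf wumsq afns yqw uuslm vcsa
Hunk 5: at line 2 remove [afns] add [tbq] -> 7 lines: nsshn razf wumsq tbq yqw uuslm vcsa
Final line count: 7

Answer: 7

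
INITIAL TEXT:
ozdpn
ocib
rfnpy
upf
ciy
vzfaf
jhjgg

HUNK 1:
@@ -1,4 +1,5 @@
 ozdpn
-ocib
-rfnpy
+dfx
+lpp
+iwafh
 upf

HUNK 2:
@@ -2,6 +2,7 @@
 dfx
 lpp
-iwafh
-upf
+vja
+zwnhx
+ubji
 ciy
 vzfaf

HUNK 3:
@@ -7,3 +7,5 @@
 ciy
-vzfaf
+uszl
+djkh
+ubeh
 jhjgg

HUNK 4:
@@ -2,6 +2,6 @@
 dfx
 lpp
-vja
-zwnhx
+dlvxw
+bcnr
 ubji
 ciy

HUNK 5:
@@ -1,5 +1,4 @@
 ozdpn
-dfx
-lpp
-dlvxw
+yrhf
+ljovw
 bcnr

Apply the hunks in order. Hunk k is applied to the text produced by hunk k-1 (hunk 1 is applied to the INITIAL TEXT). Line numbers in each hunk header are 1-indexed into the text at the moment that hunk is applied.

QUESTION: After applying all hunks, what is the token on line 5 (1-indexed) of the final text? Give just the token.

Hunk 1: at line 1 remove [ocib,rfnpy] add [dfx,lpp,iwafh] -> 8 lines: ozdpn dfx lpp iwafh upf ciy vzfaf jhjgg
Hunk 2: at line 2 remove [iwafh,upf] add [vja,zwnhx,ubji] -> 9 lines: ozdpn dfx lpp vja zwnhx ubji ciy vzfaf jhjgg
Hunk 3: at line 7 remove [vzfaf] add [uszl,djkh,ubeh] -> 11 lines: ozdpn dfx lpp vja zwnhx ubji ciy uszl djkh ubeh jhjgg
Hunk 4: at line 2 remove [vja,zwnhx] add [dlvxw,bcnr] -> 11 lines: ozdpn dfx lpp dlvxw bcnr ubji ciy uszl djkh ubeh jhjgg
Hunk 5: at line 1 remove [dfx,lpp,dlvxw] add [yrhf,ljovw] -> 10 lines: ozdpn yrhf ljovw bcnr ubji ciy uszl djkh ubeh jhjgg
Final line 5: ubji

Answer: ubji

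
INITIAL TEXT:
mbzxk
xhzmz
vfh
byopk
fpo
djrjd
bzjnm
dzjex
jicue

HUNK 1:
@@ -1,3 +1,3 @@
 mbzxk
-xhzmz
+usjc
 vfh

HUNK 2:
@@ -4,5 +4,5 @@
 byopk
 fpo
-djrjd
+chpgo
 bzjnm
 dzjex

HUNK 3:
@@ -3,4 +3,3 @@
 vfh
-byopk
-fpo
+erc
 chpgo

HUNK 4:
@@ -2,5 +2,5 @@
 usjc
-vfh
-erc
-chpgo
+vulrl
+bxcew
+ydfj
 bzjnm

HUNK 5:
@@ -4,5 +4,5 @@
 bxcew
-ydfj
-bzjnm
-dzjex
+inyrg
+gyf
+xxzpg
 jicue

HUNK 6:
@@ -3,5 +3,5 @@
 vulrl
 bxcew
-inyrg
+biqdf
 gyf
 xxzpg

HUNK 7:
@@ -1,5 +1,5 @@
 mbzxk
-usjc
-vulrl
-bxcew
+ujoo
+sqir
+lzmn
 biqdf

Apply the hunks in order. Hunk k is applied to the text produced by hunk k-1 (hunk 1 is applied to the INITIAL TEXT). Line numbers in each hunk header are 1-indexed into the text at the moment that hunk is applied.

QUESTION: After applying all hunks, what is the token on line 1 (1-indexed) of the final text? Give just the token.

Hunk 1: at line 1 remove [xhzmz] add [usjc] -> 9 lines: mbzxk usjc vfh byopk fpo djrjd bzjnm dzjex jicue
Hunk 2: at line 4 remove [djrjd] add [chpgo] -> 9 lines: mbzxk usjc vfh byopk fpo chpgo bzjnm dzjex jicue
Hunk 3: at line 3 remove [byopk,fpo] add [erc] -> 8 lines: mbzxk usjc vfh erc chpgo bzjnm dzjex jicue
Hunk 4: at line 2 remove [vfh,erc,chpgo] add [vulrl,bxcew,ydfj] -> 8 lines: mbzxk usjc vulrl bxcew ydfj bzjnm dzjex jicue
Hunk 5: at line 4 remove [ydfj,bzjnm,dzjex] add [inyrg,gyf,xxzpg] -> 8 lines: mbzxk usjc vulrl bxcew inyrg gyf xxzpg jicue
Hunk 6: at line 3 remove [inyrg] add [biqdf] -> 8 lines: mbzxk usjc vulrl bxcew biqdf gyf xxzpg jicue
Hunk 7: at line 1 remove [usjc,vulrl,bxcew] add [ujoo,sqir,lzmn] -> 8 lines: mbzxk ujoo sqir lzmn biqdf gyf xxzpg jicue
Final line 1: mbzxk

Answer: mbzxk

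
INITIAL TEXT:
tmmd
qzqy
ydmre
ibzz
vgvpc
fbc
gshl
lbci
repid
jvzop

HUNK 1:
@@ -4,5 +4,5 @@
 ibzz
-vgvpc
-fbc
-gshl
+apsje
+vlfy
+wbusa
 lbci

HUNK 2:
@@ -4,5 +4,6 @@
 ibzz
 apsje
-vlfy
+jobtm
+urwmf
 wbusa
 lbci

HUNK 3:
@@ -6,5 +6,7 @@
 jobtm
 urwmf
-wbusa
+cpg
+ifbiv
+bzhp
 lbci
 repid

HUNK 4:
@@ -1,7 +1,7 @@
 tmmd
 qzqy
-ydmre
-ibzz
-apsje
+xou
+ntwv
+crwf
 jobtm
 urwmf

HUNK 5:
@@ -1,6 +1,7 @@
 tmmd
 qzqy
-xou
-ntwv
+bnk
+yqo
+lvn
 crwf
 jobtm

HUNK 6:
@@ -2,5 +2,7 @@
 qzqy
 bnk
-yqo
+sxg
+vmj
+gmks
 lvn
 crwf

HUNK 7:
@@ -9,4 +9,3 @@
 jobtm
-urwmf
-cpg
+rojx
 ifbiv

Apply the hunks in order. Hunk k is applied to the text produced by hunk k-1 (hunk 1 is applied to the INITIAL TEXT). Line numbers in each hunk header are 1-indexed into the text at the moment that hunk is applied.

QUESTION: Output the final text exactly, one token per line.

Answer: tmmd
qzqy
bnk
sxg
vmj
gmks
lvn
crwf
jobtm
rojx
ifbiv
bzhp
lbci
repid
jvzop

Derivation:
Hunk 1: at line 4 remove [vgvpc,fbc,gshl] add [apsje,vlfy,wbusa] -> 10 lines: tmmd qzqy ydmre ibzz apsje vlfy wbusa lbci repid jvzop
Hunk 2: at line 4 remove [vlfy] add [jobtm,urwmf] -> 11 lines: tmmd qzqy ydmre ibzz apsje jobtm urwmf wbusa lbci repid jvzop
Hunk 3: at line 6 remove [wbusa] add [cpg,ifbiv,bzhp] -> 13 lines: tmmd qzqy ydmre ibzz apsje jobtm urwmf cpg ifbiv bzhp lbci repid jvzop
Hunk 4: at line 1 remove [ydmre,ibzz,apsje] add [xou,ntwv,crwf] -> 13 lines: tmmd qzqy xou ntwv crwf jobtm urwmf cpg ifbiv bzhp lbci repid jvzop
Hunk 5: at line 1 remove [xou,ntwv] add [bnk,yqo,lvn] -> 14 lines: tmmd qzqy bnk yqo lvn crwf jobtm urwmf cpg ifbiv bzhp lbci repid jvzop
Hunk 6: at line 2 remove [yqo] add [sxg,vmj,gmks] -> 16 lines: tmmd qzqy bnk sxg vmj gmks lvn crwf jobtm urwmf cpg ifbiv bzhp lbci repid jvzop
Hunk 7: at line 9 remove [urwmf,cpg] add [rojx] -> 15 lines: tmmd qzqy bnk sxg vmj gmks lvn crwf jobtm rojx ifbiv bzhp lbci repid jvzop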